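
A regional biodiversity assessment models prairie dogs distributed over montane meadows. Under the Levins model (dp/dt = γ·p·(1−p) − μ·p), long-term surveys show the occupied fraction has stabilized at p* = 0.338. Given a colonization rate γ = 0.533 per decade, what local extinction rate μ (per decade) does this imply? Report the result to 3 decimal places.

0.353

At equilibrium γ(1−p*) = μ.
μ = 0.533 × (1 − 0.338) = 0.533 × 0.6620 = 0.3528.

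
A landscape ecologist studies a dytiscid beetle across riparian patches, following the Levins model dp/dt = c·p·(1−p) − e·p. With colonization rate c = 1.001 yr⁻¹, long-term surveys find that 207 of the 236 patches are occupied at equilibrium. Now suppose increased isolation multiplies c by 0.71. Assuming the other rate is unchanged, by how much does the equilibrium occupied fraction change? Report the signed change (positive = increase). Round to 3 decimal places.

-0.050

Observed p* = 207/236 = 0.87712.
Balance c(1−p*) = e gives e = 1.001×(1 − 0.87712) = 0.12300.
New p* = 1 − e/c = 1 − 0.12300/0.71071 = 0.82693.
Δp* = 0.82693 − 0.87712 = -0.05019.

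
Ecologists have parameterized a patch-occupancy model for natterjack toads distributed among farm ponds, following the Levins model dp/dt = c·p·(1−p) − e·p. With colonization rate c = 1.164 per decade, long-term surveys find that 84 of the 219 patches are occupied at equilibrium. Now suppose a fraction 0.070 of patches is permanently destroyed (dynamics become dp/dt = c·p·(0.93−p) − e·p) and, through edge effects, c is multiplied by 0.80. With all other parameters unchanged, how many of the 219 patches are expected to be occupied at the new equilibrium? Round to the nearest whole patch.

Observed p* = 84/219 = 0.38356.
Balance c(1−p*) = e gives e = 1.164×(1 − 0.38356) = 0.71754.
New p* = 0.93 − e/c = 0.93 − 0.71754/0.93120 = 0.15945.
Expected occupied = 219 × 0.15945 = 34.92 ≈ 35.

35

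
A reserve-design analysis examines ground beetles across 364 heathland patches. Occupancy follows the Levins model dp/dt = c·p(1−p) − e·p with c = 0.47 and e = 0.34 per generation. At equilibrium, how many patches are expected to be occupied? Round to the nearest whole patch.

p* = 1 − e/c = 1 − 0.34/0.47 = 0.2766.
Expected occupied patches = N × p* = 364 × 0.2766 = 100.68 ≈ 101.

101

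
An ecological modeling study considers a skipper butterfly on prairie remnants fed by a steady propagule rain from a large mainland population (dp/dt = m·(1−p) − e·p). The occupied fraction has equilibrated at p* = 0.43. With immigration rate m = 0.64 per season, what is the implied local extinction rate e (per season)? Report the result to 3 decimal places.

At equilibrium m(1−p*) = e·p*, so e = m(1−p*)/p*.
e = 0.64 × 0.5700 / 0.43 = 0.8484.

0.848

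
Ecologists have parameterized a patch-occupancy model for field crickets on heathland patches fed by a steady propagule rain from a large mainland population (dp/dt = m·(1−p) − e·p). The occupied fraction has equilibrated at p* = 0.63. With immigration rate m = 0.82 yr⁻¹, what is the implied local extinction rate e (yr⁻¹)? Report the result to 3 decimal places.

0.482

At equilibrium m(1−p*) = e·p*, so e = m(1−p*)/p*.
e = 0.82 × 0.3700 / 0.63 = 0.4816.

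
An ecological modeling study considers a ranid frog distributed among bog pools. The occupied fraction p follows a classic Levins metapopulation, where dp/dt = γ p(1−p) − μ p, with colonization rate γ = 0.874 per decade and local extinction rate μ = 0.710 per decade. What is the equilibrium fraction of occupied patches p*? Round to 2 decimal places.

0.19

At equilibrium, colonization balances extinction: γ·p*·(1−p*) = μ·p*.
So p* = 1 − μ/γ = 1 − 0.710/0.874 = 1 − 0.8124 = 0.1876.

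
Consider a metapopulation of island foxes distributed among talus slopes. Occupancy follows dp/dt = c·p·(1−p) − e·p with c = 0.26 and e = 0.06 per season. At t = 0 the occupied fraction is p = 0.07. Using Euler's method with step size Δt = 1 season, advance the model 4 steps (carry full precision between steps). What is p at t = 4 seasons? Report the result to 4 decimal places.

0.1340

Update rule: p ← p + [c·p·(1−p) − e·p]·Δt with Δt = 1.
p: 0.07000 → 0.08273  (Δp = +0.01273)
p: 0.08273 → 0.09749  (Δp = +0.01477)
p: 0.09749 → 0.11452  (Δp = +0.01703)
p: 0.11452 → 0.13401  (Δp = +0.01949)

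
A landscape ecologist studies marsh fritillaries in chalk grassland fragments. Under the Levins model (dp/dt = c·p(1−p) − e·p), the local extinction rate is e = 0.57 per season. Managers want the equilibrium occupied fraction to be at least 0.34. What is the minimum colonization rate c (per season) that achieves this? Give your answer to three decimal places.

p* = 1 − e/c ≥ 0.34 requires e/c ≤ 0.6600, i.e. c ≥ e/0.6600.
c_min = 0.57/0.6600 = 0.8636.

0.864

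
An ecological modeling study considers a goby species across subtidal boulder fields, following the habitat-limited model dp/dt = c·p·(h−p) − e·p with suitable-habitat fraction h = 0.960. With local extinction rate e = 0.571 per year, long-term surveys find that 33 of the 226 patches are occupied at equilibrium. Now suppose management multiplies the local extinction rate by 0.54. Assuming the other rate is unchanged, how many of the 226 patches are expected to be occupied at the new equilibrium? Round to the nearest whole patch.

Observed p* = 33/226 = 0.14602.
Balance c(h−p*) = e gives c = e/(0.96 − 0.14602) = 0.571/0.81398 = 0.70149.
New p* = 0.96 − e/c = 0.96 − 0.30834/0.70149 = 0.52045.
Expected occupied = 226 × 0.52045 = 117.62 ≈ 118.

118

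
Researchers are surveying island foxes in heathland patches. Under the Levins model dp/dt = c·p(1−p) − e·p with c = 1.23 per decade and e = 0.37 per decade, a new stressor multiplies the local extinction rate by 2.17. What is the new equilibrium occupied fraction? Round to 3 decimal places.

0.347

Before: p* = 1 − 0.37/1.23 = 0.6992.
After the change, c = 1.23, e = 0.8029, so p* = 1 − 0.8029/1.23 = 0.3472.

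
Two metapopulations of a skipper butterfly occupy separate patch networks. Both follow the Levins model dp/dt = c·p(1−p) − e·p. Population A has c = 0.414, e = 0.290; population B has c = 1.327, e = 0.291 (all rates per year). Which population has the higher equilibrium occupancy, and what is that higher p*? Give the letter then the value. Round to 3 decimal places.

B, 0.781

A: p*_A = 1 − 0.290/0.414 = 0.2995.
B: p*_B = 1 − 0.291/1.327 = 0.7807.
B is higher at 0.7807.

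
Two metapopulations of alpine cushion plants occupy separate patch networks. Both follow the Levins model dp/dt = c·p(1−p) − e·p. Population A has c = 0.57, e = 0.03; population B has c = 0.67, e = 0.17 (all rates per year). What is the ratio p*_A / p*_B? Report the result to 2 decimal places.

A: p*_A = 1 − 0.03/0.57 = 0.9474.
B: p*_B = 1 − 0.17/0.67 = 0.7463.
p*_A / p*_B = 0.9474/0.7463 = 1.2695.

1.27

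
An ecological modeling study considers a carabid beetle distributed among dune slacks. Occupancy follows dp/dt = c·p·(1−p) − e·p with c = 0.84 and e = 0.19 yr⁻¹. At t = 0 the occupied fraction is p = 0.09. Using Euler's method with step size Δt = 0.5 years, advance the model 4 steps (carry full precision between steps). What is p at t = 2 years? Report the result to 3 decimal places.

Update rule: p ← p + [c·p·(1−p) − e·p]·Δt with Δt = 0.5.
  1  |  dp/dt·Δt = +0.025848  |  p_1 = 0.115848
  2  |  dp/dt·Δt = +0.032014  |  p_2 = 0.147862
  3  |  dp/dt·Δt = +0.038873  |  p_3 = 0.186734
  4  |  dp/dt·Δt = +0.046043  |  p_4 = 0.232778

0.233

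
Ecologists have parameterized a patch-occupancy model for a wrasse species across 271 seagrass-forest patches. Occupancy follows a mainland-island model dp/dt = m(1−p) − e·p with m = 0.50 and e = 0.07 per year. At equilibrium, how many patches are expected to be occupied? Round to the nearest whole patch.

p* = m/(m+e) = 0.50/0.5700 = 0.8772.
Expected occupied patches = N × p* = 271 × 0.8772 = 237.72 ≈ 238.

238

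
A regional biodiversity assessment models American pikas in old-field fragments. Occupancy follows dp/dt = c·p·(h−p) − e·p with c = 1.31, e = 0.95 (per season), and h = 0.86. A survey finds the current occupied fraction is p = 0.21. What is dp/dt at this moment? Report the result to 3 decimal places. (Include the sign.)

-0.021

Colonization term: c·p·(h−p) = 1.31×0.21×0.6500 = 0.17882.
Extinction term: e·p = 0.19950.
dp/dt = 0.17882 − 0.19950 = -0.02068.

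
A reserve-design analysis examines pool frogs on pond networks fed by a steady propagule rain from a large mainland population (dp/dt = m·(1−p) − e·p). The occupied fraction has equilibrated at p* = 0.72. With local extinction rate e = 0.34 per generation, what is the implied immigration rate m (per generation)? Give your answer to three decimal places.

0.874

At equilibrium m(1−p*) = e·p*, so m = e·p*/(1−p*).
m = 0.34 × 0.72 / 0.2800 = 0.2448/0.2800 = 0.8743.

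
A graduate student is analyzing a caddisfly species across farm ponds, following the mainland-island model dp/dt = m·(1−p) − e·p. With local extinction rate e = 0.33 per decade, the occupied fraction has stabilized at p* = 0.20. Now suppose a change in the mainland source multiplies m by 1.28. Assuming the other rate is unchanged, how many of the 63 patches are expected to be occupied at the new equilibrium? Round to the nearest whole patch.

Balance m(1−p*) = e·p* gives m = e·p*/(1−p*) = 0.33×0.20000/0.80000 = 0.08250.
New p* = m/(m+e) = 0.10560/(0.10560+0.33000) = 0.24242.
Expected occupied = 63 × 0.24242 = 15.27 ≈ 15.

15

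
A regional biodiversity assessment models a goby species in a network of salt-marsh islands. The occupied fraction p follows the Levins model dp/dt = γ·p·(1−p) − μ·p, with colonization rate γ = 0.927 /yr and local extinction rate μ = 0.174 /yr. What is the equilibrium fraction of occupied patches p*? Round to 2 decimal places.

0.81

At equilibrium, colonization balances extinction: γ·p*·(1−p*) = μ·p*.
So p* = 1 − μ/γ = 1 − 0.174/0.927 = 1 − 0.1877 = 0.8123.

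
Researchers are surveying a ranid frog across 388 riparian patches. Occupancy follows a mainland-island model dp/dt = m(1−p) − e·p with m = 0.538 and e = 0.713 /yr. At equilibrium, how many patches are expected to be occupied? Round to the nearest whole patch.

p* = m/(m+e) = 0.538/1.2510 = 0.4301.
Expected occupied patches = N × p* = 388 × 0.4301 = 166.86 ≈ 167.

167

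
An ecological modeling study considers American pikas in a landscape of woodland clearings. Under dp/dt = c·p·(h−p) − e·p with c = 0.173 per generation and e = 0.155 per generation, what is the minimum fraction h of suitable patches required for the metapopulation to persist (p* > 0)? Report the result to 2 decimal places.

p* = h − e/c is positive only when h > e/c.
h_min = e/c = 0.155/0.173 = 0.8960.

0.90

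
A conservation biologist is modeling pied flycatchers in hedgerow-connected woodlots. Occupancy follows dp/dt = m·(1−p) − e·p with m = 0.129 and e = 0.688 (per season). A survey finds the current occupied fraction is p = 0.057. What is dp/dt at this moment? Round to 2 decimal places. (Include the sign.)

Colonization term: m·(1−p) = 0.129×0.9430 = 0.12165.
Extinction term: e·p = 0.03922.
dp/dt = 0.12165 − 0.03922 = 0.08243.

0.08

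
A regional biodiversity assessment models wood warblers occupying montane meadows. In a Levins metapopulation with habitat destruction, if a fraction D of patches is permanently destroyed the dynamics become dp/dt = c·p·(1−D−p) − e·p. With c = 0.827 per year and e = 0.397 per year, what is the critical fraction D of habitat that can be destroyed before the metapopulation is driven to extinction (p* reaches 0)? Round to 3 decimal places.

0.520

The nontrivial equilibrium is p* = (1−D) − e/c; extinction occurs when this hits zero.
So D_crit = 1 − e/c = 1 − 0.397/0.827 = 1 − 0.4800 = 0.5200.
Note this equals the original equilibrium occupancy — the Levins extinction-debt result.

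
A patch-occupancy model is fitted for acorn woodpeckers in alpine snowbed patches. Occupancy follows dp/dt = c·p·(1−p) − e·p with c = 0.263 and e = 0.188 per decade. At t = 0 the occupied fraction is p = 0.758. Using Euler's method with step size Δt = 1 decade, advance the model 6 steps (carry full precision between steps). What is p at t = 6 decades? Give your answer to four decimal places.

Update rule: p ← p + [c·p·(1−p) − e·p]·Δt with Δt = 1.
t = 1: p = 0.75800 + (-0.09426) = 0.66374
t = 2: p = 0.66374 + (-0.06608) = 0.59766
t = 3: p = 0.59766 + (-0.04912) = 0.54854
t = 4: p = 0.54854 + (-0.03799) = 0.51054
t = 5: p = 0.51054 + (-0.03026) = 0.48028
t = 6: p = 0.48028 + (-0.02465) = 0.45564

0.4556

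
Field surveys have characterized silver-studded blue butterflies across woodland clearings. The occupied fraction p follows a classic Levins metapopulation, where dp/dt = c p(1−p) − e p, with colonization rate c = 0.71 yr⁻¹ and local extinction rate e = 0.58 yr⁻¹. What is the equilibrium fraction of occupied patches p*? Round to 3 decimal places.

At equilibrium, colonization balances extinction: c·p*·(1−p*) = e·p*.
So p* = 1 − e/c = 1 − 0.58/0.71 = 1 − 0.8169 = 0.1831.

0.183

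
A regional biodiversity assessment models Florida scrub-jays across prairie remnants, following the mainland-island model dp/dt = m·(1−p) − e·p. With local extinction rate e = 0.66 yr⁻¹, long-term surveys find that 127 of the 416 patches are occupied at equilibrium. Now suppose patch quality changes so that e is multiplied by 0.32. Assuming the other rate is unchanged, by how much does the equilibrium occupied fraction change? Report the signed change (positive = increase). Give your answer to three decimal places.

Observed p* = 127/416 = 0.30529.
Balance m(1−p*) = e·p* gives m = e·p*/(1−p*) = 0.66×0.30529/0.69471 = 0.29004.
New p* = m/(m+e) = 0.29004/(0.29004+0.21120) = 0.57864.
Δp* = 0.57864 − 0.30529 = +0.27335.

0.273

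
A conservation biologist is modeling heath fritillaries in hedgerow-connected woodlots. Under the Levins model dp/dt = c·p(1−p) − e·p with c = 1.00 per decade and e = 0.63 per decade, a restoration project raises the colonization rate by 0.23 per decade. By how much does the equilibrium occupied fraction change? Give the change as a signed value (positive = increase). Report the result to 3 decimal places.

0.118

Before: p* = 1 − 0.63/1.00 = 0.3700.
After the change, c = 1.23, e = 0.63, so p* = 1 − 0.63/1.23 = 0.4878.
Δp* = 0.4878 − 0.3700 = +0.1178.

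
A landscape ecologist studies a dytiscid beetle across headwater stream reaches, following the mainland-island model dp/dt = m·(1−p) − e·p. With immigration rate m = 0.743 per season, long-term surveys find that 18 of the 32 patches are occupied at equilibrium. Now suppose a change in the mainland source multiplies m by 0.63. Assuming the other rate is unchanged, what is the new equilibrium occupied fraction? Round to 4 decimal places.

Observed p* = 18/32 = 0.56250.
Balance m(1−p*) = e·p* gives e = m(1−p*)/p* = 0.743×0.43750/0.56250 = 0.57789.
New p* = m/(m+e) = 0.46809/(0.46809+0.57789) = 0.44751.

0.4475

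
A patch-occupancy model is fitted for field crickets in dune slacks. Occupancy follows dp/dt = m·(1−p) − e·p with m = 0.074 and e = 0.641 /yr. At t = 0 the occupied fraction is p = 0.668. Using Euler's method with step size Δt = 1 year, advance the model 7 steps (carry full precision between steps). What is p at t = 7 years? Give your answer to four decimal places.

Update rule: p ← p + [m·(1−p) − e·p]·Δt with Δt = 1.
p: 0.66800 → 0.26438  (Δp = -0.40362)
p: 0.26438 → 0.14935  (Δp = -0.11503)
p: 0.14935 → 0.11656  (Δp = -0.03278)
p: 0.11656 → 0.10722  (Δp = -0.00934)
p: 0.10722 → 0.10456  (Δp = -0.00266)
p: 0.10456 → 0.10380  (Δp = -0.00076)
p: 0.10380 → 0.10358  (Δp = -0.00022)

0.1036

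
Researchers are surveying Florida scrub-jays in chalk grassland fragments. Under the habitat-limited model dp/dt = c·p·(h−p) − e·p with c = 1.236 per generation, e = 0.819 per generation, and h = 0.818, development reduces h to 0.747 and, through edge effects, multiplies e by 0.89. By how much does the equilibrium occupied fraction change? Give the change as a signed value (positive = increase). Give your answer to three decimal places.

0.002

Before: p* = h − e/c = 0.818 − 0.819/1.236 = 0.818 − 0.6626 = 0.1554.
After: c = 1.236, e = 0.72891, h = 0.747; p* = 0.747 − 0.72891/1.236 = 0.1573.
Δp* = 0.1573 − 0.1554 = +0.0019.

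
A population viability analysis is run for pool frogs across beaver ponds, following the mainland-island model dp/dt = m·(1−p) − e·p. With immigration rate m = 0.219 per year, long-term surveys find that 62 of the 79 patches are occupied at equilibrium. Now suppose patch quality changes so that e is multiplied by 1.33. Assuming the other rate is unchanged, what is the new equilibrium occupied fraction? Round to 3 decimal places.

0.733

Observed p* = 62/79 = 0.78481.
Balance m(1−p*) = e·p* gives e = m(1−p*)/p* = 0.219×0.21519/0.78481 = 0.06005.
New p* = m/(m+e) = 0.21900/(0.21900+0.07987) = 0.73276.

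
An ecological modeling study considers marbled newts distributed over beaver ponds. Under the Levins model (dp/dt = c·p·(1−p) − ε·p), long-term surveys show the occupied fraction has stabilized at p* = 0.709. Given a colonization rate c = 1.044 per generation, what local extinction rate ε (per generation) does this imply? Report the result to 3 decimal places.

0.304

At equilibrium c(1−p*) = ε.
ε = 1.044 × (1 − 0.709) = 1.044 × 0.2910 = 0.3038.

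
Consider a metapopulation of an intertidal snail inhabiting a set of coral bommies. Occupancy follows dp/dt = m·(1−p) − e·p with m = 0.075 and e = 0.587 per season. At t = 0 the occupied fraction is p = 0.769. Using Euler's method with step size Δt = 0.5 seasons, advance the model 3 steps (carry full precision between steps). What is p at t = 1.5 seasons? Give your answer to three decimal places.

Update rule: p ← p + [m·(1−p) − e·p]·Δt with Δt = 0.5.
p: 0.76900 → 0.55196  (Δp = -0.21704)
p: 0.55196 → 0.40676  (Δp = -0.14520)
p: 0.40676 → 0.30962  (Δp = -0.09714)

0.310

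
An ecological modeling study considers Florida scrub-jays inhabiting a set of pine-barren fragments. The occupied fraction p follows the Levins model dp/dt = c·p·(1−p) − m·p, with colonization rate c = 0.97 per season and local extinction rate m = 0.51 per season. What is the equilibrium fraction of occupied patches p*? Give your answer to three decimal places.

Setting dp/dt = 0 and dividing through by p* gives c·(1−p*) = m.
So p* = 1 − m/c = 1 − 0.51/0.97 = 1 − 0.5258 = 0.4742.

0.474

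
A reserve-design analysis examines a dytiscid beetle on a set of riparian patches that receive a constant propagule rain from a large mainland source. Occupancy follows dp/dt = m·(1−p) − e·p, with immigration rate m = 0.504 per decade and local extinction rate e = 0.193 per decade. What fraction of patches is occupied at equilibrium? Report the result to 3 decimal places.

0.723

Setting dp/dt = 0: m − m·p* = e·p*, so m = (m+e)·p*.
p* = m/(m+e) = 0.504/(0.504+0.193) = 0.504/0.6970 = 0.7231.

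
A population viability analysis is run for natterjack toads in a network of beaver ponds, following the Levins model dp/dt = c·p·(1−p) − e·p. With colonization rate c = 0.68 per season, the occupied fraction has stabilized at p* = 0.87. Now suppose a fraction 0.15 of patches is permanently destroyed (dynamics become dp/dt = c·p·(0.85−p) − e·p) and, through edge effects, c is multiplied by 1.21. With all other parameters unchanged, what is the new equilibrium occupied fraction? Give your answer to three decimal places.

0.743

Balance c(1−p*) = e gives e = 0.68×(1 − 0.87000) = 0.08840.
New p* = 0.85 − e/c = 0.85 − 0.08840/0.82280 = 0.74256.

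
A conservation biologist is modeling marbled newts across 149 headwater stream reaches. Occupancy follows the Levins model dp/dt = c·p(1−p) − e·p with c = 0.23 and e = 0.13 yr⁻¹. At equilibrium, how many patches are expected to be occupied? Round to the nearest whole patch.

p* = 1 − e/c = 1 − 0.13/0.23 = 0.4348.
Expected occupied patches = N × p* = 149 × 0.4348 = 64.78 ≈ 65.

65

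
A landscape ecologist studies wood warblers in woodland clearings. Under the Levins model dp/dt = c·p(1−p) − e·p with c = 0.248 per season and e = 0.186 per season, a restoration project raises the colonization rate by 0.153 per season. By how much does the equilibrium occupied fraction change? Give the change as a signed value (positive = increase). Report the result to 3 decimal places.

Before: p* = 1 − 0.186/0.248 = 0.2500.
After the change, c = 0.401, e = 0.186, so p* = 1 − 0.186/0.401 = 0.5362.
Δp* = 0.5362 − 0.2500 = +0.2862.

0.286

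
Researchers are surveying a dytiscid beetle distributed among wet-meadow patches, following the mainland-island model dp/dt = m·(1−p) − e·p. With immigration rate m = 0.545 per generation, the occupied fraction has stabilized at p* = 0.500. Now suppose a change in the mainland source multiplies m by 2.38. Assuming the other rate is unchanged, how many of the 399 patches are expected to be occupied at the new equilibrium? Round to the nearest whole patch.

281

Balance m(1−p*) = e·p* gives e = m(1−p*)/p* = 0.545×0.50000/0.50000 = 0.54500.
New p* = m/(m+e) = 1.29710/(1.29710+0.54500) = 0.70414.
Expected occupied = 399 × 0.70414 = 280.95 ≈ 281.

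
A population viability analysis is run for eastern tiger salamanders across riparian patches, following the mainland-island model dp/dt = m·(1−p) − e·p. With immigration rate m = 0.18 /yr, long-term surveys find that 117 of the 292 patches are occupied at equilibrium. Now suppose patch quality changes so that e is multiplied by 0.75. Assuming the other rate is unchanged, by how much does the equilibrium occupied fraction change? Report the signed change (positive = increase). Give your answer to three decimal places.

Observed p* = 117/292 = 0.40068.
Balance m(1−p*) = e·p* gives e = m(1−p*)/p* = 0.18×0.59932/0.40068 = 0.26924.
New p* = m/(m+e) = 0.18000/(0.18000+0.20193) = 0.47129.
Δp* = 0.47129 − 0.40068 = +0.07061.

0.071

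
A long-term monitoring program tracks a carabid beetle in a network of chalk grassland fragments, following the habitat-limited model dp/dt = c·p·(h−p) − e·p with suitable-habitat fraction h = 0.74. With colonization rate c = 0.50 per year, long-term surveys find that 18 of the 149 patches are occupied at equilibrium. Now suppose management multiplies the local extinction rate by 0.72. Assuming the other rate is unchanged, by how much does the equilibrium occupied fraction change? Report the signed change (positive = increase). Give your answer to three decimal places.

0.173

Observed p* = 18/149 = 0.12081.
Balance c(h−p*) = e gives e = 0.50×(0.74 − 0.12081) = 0.30960.
New p* = 0.74 − e/c = 0.74 − 0.22291/0.50000 = 0.29418.
Δp* = 0.29418 − 0.12081 = +0.17337.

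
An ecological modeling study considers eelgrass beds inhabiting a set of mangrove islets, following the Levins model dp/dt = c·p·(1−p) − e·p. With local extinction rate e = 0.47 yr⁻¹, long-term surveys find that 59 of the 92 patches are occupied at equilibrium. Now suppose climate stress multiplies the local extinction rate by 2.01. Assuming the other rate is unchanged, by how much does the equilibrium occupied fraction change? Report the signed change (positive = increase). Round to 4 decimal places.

-0.3623

Observed p* = 59/92 = 0.64130.
Balance c(1−p*) = e gives c = e/(1 − 0.64130) = 0.47/0.35870 = 1.31029.
New p* = 1 − e/c = 1 − 0.94470/1.31029 = 0.27901.
Δp* = 0.27901 − 0.64130 = -0.36229.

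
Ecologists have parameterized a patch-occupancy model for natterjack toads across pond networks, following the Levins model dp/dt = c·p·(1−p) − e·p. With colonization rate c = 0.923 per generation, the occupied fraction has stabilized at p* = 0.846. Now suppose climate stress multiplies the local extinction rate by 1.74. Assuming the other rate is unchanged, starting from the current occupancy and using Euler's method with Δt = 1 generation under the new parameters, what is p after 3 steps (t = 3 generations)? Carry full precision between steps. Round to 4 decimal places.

0.7344

Balance c(1−p*) = e gives e = 0.923×(1 − 0.84600) = 0.14214.
Starting from p₀ = 0.84600; update p ← p + (dp/dt)·Δt with the new parameters.
step 1: Δp = -0.08899, p = 0.75701
step 2: Δp = -0.01745, p = 0.73956
step 3: Δp = -0.00514, p = 0.73443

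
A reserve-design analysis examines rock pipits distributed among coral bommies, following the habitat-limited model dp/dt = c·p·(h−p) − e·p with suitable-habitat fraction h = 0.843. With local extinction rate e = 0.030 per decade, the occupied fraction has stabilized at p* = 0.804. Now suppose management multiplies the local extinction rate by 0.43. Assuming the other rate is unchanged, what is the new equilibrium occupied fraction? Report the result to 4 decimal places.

0.8262

Balance c(h−p*) = e gives c = e/(0.843 − 0.80400) = 0.030/0.03900 = 0.76923.
New p* = 0.843 − e/c = 0.843 − 0.01290/0.76923 = 0.82623.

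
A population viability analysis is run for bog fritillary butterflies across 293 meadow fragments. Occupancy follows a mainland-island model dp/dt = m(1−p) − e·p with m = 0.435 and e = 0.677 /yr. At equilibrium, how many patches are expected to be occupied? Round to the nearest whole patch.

p* = m/(m+e) = 0.435/1.1120 = 0.3912.
Expected occupied patches = N × p* = 293 × 0.3912 = 114.62 ≈ 115.

115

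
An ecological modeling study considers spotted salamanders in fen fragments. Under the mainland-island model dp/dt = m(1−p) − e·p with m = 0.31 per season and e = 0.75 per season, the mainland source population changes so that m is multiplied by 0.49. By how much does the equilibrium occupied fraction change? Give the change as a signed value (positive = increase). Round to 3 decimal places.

-0.124

Before: p* = 0.31/(0.31+0.75) = 0.2925.
After: m = 0.1519, e = 0.75; p* = 0.1519/0.9019 = 0.1684.
Δp* = 0.1684 − 0.2925 = -0.1240.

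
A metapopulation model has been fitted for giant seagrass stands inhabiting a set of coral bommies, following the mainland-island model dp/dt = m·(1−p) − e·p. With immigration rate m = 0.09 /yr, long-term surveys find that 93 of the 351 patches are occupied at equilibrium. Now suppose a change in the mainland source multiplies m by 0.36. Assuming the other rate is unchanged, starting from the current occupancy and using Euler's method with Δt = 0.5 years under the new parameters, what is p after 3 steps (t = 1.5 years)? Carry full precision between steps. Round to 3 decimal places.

0.210

Observed p* = 93/351 = 0.26496.
Balance m(1−p*) = e·p* gives e = m(1−p*)/p* = 0.09×0.73504/0.26496 = 0.24968.
Starting from p₀ = 0.26496; update p ← p + (dp/dt)·Δt with the new parameters.
step 1: Δp = -0.02117, p = 0.24379
step 2: Δp = -0.01818, p = 0.22560
step 3: Δp = -0.01562, p = 0.20999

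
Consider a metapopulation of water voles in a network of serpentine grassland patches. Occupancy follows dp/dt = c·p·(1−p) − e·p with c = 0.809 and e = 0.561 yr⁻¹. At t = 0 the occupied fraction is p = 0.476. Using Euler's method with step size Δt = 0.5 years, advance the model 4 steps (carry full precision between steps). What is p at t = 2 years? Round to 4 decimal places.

Update rule: p ← p + [c·p·(1−p) − e·p]·Δt with Δt = 0.5.
step 1: Δp = -0.03263, p = 0.44337
step 2: Δp = -0.02454, p = 0.41884
step 3: Δp = -0.01902, p = 0.39981
step 4: Δp = -0.01508, p = 0.38473

0.3847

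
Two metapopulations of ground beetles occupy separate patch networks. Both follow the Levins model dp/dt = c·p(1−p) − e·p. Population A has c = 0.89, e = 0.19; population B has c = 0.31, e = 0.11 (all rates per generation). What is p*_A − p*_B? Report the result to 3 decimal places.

0.141

A: p*_A = 1 − 0.19/0.89 = 0.7865.
B: p*_B = 1 − 0.11/0.31 = 0.6452.
p*_A − p*_B = 0.7865 − 0.6452 = 0.1414.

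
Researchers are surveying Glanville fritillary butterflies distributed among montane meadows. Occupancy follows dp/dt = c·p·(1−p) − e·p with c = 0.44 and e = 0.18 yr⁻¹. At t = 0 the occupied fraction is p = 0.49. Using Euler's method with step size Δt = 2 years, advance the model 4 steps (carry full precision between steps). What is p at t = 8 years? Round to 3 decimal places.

Update rule: p ← p + [c·p·(1−p) − e·p]·Δt with Δt = 2.
  1  |  dp/dt·Δt = +0.043512  |  p_1 = 0.533512
  2  |  dp/dt·Δt = +0.026947  |  p_2 = 0.560459
  3  |  dp/dt·Δt = +0.015018  |  p_3 = 0.575477
  4  |  dp/dt·Δt = +0.007815  |  p_4 = 0.583292

0.583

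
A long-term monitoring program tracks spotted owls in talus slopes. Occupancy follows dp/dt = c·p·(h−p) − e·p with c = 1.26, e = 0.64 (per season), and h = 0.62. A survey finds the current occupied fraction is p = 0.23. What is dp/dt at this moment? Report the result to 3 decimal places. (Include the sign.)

Colonization term: c·p·(h−p) = 1.26×0.23×0.3900 = 0.11302.
Extinction term: e·p = 0.14720.
dp/dt = 0.11302 − 0.14720 = -0.03418.

-0.034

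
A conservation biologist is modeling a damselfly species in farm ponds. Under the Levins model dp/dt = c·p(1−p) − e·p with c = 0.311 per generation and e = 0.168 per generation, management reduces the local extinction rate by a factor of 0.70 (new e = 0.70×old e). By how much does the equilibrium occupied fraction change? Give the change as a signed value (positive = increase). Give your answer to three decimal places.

Before: p* = 1 − 0.168/0.311 = 0.4598.
After the change, c = 0.311, e = 0.1176, so p* = 1 − 0.1176/0.311 = 0.6219.
Δp* = 0.6219 − 0.4598 = +0.1621.

0.162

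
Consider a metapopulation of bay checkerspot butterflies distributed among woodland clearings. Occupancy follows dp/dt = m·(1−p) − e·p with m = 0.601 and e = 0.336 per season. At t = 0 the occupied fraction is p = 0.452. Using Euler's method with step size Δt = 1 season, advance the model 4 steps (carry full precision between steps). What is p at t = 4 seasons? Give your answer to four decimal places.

0.6414

Update rule: p ← p + [m·(1−p) − e·p]·Δt with Δt = 1.
p: 0.45200 → 0.62948  (Δp = +0.17748)
p: 0.62948 → 0.64066  (Δp = +0.01118)
p: 0.64066 → 0.64136  (Δp = +0.00070)
p: 0.64136 → 0.64141  (Δp = +0.00004)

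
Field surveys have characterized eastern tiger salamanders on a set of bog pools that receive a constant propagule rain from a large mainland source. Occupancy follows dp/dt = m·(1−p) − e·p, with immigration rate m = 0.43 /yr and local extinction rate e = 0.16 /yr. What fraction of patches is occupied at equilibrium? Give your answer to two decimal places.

Setting dp/dt = 0: m − m·p* = e·p*, so m = (m+e)·p*.
p* = m/(m+e) = 0.43/(0.43+0.16) = 0.43/0.5900 = 0.7288.

0.73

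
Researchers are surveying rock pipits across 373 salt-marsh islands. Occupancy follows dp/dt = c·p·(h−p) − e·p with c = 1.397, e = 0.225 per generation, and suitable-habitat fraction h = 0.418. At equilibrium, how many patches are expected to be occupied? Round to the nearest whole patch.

96

p* = h − e/c = 0.418 − 0.1611 = 0.2569.
Expected occupied patches = N × p* = 373 × 0.2569 = 95.84 ≈ 96.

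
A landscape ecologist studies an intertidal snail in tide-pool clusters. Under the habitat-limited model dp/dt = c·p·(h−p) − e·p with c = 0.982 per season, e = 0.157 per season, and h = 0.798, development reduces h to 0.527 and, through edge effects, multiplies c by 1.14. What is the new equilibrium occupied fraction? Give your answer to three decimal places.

0.387

Before: p* = h − e/c = 0.798 − 0.157/0.982 = 0.798 − 0.1599 = 0.6381.
After: c = 1.11948, e = 0.157, h = 0.527; p* = 0.527 − 0.157/1.11948 = 0.3868.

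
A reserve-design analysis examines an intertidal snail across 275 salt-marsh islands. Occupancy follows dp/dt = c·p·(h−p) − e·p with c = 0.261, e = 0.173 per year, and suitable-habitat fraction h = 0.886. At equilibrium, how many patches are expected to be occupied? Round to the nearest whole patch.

p* = h − e/c = 0.886 − 0.6628 = 0.2232.
Expected occupied patches = N × p* = 275 × 0.2232 = 61.37 ≈ 61.

61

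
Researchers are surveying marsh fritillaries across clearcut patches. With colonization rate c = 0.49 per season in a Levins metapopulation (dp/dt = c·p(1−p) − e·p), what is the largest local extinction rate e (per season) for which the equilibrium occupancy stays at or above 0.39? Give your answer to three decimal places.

0.299

1 − e/c ≥ 0.39 ⇒ e ≤ c(1 − 0.39) = 0.49 × 0.6100.
e_max = 0.2989.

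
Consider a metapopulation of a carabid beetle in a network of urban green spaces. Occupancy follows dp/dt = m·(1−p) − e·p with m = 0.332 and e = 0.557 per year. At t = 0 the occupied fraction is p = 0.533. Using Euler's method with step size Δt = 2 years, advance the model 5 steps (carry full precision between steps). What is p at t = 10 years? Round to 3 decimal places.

0.328

Update rule: p ← p + [m·(1−p) − e·p]·Δt with Δt = 2.
p: 0.53300 → 0.24933  (Δp = -0.28367)
p: 0.24933 → 0.47002  (Δp = +0.22070)
p: 0.47002 → 0.29832  (Δp = -0.17170)
p: 0.29832 → 0.43191  (Δp = +0.13359)
p: 0.43191 → 0.32798  (Δp = -0.10393)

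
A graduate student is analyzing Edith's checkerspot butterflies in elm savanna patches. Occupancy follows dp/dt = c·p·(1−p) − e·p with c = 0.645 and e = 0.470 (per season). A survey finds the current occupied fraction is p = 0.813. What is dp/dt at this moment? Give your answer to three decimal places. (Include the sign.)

Colonization term: c·p·(1−p) = 0.645×0.813×0.1870 = 0.09806.
Extinction term: e·p = 0.38211.
dp/dt = 0.09806 − 0.38211 = -0.28405.

-0.284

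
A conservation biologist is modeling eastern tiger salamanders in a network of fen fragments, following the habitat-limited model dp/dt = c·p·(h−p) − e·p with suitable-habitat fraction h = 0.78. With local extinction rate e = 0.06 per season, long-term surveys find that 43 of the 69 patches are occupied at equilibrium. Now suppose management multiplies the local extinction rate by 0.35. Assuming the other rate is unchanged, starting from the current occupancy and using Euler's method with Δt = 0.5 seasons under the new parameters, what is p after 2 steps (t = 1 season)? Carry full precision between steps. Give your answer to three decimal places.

Observed p* = 43/69 = 0.62319.
Balance c(h−p*) = e gives c = e/(0.78 − 0.62319) = 0.06/0.15681 = 0.38262.
Starting from p₀ = 0.62319; update p ← p + (dp/dt)·Δt with the new parameters.
t = 0.5: p = 0.62319 + (+0.01215) = 0.63534
t = 1: p = 0.63534 + (+0.01091) = 0.64625

0.646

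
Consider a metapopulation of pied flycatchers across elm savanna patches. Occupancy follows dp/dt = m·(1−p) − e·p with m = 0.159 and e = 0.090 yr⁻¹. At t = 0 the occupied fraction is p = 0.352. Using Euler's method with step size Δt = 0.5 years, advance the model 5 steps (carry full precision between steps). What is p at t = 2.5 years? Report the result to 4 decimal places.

Update rule: p ← p + [m·(1−p) − e·p]·Δt with Δt = 0.5.
  1  |  dp/dt·Δt = +0.035676  |  p_1 = 0.387676
  2  |  dp/dt·Δt = +0.031234  |  p_2 = 0.418910
  3  |  dp/dt·Δt = +0.027346  |  p_3 = 0.446256
  4  |  dp/dt·Δt = +0.023941  |  p_4 = 0.470197
  5  |  dp/dt·Δt = +0.020960  |  p_5 = 0.491158

0.4912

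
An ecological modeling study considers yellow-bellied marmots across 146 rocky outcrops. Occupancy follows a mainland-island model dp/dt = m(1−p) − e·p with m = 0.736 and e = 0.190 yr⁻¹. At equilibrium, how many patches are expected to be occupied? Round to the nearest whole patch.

116

p* = m/(m+e) = 0.736/0.9260 = 0.7948.
Expected occupied patches = N × p* = 146 × 0.7948 = 116.04 ≈ 116.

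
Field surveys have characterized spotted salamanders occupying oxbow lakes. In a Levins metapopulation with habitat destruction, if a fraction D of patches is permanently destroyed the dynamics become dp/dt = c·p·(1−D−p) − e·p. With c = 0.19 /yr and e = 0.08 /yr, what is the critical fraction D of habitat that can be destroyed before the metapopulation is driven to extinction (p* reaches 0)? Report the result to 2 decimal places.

The nontrivial equilibrium is p* = (1−D) − e/c; extinction occurs when this hits zero.
So D_crit = 1 − e/c = 1 − 0.08/0.19 = 1 − 0.4211 = 0.5789.
This equals the undisturbed p*, a classic result of Lande's extension.

0.58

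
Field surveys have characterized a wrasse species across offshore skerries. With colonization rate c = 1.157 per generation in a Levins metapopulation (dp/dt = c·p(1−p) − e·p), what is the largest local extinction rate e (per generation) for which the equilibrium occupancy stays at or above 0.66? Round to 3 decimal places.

1 − e/c ≥ 0.66 ⇒ e ≤ c(1 − 0.66) = 1.157 × 0.3400.
e_max = 0.3934.

0.393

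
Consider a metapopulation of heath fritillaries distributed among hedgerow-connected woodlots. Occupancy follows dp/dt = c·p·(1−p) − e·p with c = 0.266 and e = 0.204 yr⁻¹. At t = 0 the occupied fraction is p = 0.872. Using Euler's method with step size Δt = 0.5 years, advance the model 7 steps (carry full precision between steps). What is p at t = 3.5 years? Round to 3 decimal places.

Update rule: p ← p + [c·p·(1−p) − e·p]·Δt with Δt = 0.5.
step 1: Δp = -0.07410, p = 0.79790
step 2: Δp = -0.05994, p = 0.73796
step 3: Δp = -0.04955, p = 0.68841
step 4: Δp = -0.04169, p = 0.64672
step 5: Δp = -0.03558, p = 0.61114
step 6: Δp = -0.03073, p = 0.58041
step 7: Δp = -0.02681, p = 0.55360

0.554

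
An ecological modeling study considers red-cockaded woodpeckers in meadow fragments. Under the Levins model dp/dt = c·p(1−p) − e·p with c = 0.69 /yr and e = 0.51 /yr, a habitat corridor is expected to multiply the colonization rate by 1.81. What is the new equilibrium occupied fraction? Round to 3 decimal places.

0.592

Before: p* = 1 − 0.51/0.69 = 0.2609.
After the change, c = 1.2489, e = 0.51, so p* = 1 − 0.51/1.2489 = 0.5916.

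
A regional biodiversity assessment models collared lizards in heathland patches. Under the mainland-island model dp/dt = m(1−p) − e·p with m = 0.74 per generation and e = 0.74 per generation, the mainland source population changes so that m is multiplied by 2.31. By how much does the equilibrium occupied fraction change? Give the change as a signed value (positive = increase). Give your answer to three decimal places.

Before: p* = 0.74/(0.74+0.74) = 0.5000.
After: m = 1.7094, e = 0.74; p* = 1.7094/2.4494 = 0.6979.
Δp* = 0.6979 − 0.5000 = +0.1979.

0.198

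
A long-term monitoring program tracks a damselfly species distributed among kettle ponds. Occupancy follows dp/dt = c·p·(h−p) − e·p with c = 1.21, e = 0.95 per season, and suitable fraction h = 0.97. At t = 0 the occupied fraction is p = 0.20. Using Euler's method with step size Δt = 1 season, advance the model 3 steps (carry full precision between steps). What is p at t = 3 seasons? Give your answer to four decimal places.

Update rule: p ← p + [c·p·(h−p) − e·p]·Δt with Δt = 1.
step 1: Δp = -0.00366, p = 0.19634
step 2: Δp = -0.00272, p = 0.19362
step 3: Δp = -0.00205, p = 0.19157

0.1916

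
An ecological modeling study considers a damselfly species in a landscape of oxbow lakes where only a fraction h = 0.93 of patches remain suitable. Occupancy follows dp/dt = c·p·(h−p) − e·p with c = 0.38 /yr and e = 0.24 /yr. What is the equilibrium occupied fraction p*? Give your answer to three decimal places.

Setting dp/dt = 0 and dividing by p* gives c·(h−p*) = e.
So p* = h − e/c = 0.93 − 0.24/0.38 = 0.93 − 0.6316 = 0.2984.

0.298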